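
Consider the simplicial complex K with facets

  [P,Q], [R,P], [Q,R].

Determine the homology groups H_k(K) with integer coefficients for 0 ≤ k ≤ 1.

H_0 = Z,  H_1 = Z.

Fix the vertex order P < Q < R and write every simplex with vertices in increasing order. Then dim K = 1 and the simplices of K are:

  0-simplices (3): P, Q, R
  1-simplices (3): PQ, PR, QR

giving chain groups C_0 ≅ Z^3, C_1 ≅ Z^3.

∂_1: C_1 → C_0 maps an edge to its endpoints' difference, ∂[p,q] = q − p.
The 3×3 boundary matrix has rank 2 and Smith normal form diag(1,1).

From H_k ≅ ker(∂_k) / im(∂_{k+1}) we obtain:

  H_0: rank C_0 − rank ∂_1 = 3 − 2 = 1, and the invariant factors of ∂_1 are all 1, so H_0 = Z.
  H_1: rank ker ∂_1 − rank ∂_2 = (3 − 2) − 0 = 1, and there is no ∂_2, so H_1 = Z.

As a check, the Euler characteristic is 3 − 3 = 0, which agrees with 1 − 1 = 0.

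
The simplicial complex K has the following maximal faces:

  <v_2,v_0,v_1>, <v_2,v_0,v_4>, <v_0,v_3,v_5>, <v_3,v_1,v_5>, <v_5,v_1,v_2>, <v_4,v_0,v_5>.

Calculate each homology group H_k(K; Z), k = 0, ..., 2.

Order the vertices as v_0 < v_1 < v_2 < v_3 < v_4 < v_5. Listing each simplex with vertices in this order, K has dimension 2 with simplices:

  0-simplices (6): [v_0], [v_1], [v_2], [v_3], [v_4], [v_5]
  1-simplices (12): [v_0,v_1], [v_0,v_2], [v_0,v_3], [v_0,v_4], [v_0,v_5], [v_1,v_2], [v_1,v_3], [v_1,v_5], [v_2,v_4], [v_2,v_5], [v_3,v_5], [v_4,v_5]
  2-simplices (6): [v_0,v_1,v_2], [v_0,v_2,v_4], [v_0,v_3,v_5], [v_0,v_4,v_5], [v_1,v_2,v_5], [v_1,v_3,v_5]

giving chain groups C_0 ≅ Z^6, C_1 ≅ Z^12, C_2 ≅ Z^6.

∂_1: C_1 → C_0 sends each edge [p,q] (with p < q) to q − p.
As a 6×12 matrix over Z this has rank 5, with invariant factors (1,1,1,1,1).

Boundary ∂_2: C_2 → C_1 maps a triangle to the signed sum of its edges. For instance
  ∂[v_0,v_3,v_5] = [v_3,v_5] − [v_0,v_5] + [v_0,v_3],
  ∂[v_0,v_1,v_2] = [v_1,v_2] − [v_0,v_2] + [v_0,v_1].
This gives a 12×6 integer matrix of rank 6; reducing to Smith normal form yields diagonal entries (1,1,1,1,1,1).

Reading off H_k = ker ∂_k / im ∂_{k+1}:

  H_0: rank C_0 − rank ∂_1 = 6 − 5 = 1, and the invariant factors of ∂_1 are all 1, so H_0 ≅ Z.
  H_1: rank ker ∂_1 − rank ∂_2 = (12 − 5) − 6 = 1, and the invariant factors of ∂_2 are all 1, so H_1 ≅ Z.
  H_2: rank ker ∂_2 − rank ∂_3 = (6 − 6) − 0 = 0, and there is no ∂_3, so H_2 ≅ 0.

As a check, the Euler characteristic is 6 − 12 + 6 = 0, which agrees with 1 − 1 + 0 = 0.

H_0 ≅ Z,  H_1 ≅ Z,  H_2 = 0.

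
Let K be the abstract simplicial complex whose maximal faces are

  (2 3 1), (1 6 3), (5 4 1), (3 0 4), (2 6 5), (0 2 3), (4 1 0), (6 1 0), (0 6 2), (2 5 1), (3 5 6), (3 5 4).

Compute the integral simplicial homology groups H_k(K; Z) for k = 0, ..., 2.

H_0 ≅ Z,  H_1 ≅ Z/2,  H_2 = 0.

Order the vertices as 0 < 1 < 2 < 3 < 4 < 5 < 6. Listing each simplex with vertices in this order, K has dimension 2 with simplices:

  0-simplices (7): [0], [1], [2], [3], [4], [5], [6]
  1-simplices (18): [0,1], [0,2], [0,3], [0,4], [0,6], [1,2], [1,3], [1,4], [1,5], [1,6], [2,3], [2,5], [2,6], [3,4], [3,5], [3,6], [4,5], [5,6]
  2-simplices (12): [0,1,4], [0,1,6], [0,2,3], [0,2,6], [0,3,4], [1,2,3], [1,2,5], [1,3,6], [1,4,5], [2,5,6], [3,4,5], [3,5,6]

Hence C_0 ≅ Z^7, C_1 ≅ Z^18, C_2 ≅ Z^12.

∂_1: C_1 → C_0 is given by ∂[p,q] = [q] − [p].
The 7×18 boundary matrix has rank 6 and Smith normal form diag(1,1,1,1,1,1).

The boundary map ∂_2: C_2 → C_1 maps a triangle to the signed sum of its edges. For instance
  ∂[3,4,5] = [4,5] − [3,5] + [3,4],
  ∂[1,4,5] = [4,5] − [1,5] + [1,4].
The resulting 18×12 matrix has rank 12, and its Smith normal form has invariant factors (1,1,1,1,1,1,1,1,1,1,1,2).

From H_k ≅ ker(∂_k) / im(∂_{k+1}) we obtain:

  H_0: rank C_0 − rank ∂_1 = 7 − 6 = 1, and the invariant factors of ∂_1 are all 1, so H_0 = Z.
  H_1: rank ker ∂_1 − rank ∂_2 = (18 − 6) − 12 = 0, and ∂_2 has invariant factor 2 > 1, so H_1 = Z/2.
  H_2: rank ker ∂_2 − rank ∂_3 = (12 − 12) − 0 = 0, and there is no ∂_3, so H_2 = 0.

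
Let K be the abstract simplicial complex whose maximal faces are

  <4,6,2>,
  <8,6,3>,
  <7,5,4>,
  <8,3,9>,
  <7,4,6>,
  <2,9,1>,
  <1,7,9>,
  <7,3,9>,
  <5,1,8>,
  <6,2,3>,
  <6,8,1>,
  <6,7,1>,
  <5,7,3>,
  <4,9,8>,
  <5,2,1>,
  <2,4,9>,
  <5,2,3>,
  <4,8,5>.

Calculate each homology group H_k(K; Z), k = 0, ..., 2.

K has 9 vertices, 27 edges, 18 triangles.
rank ∂_0 = 0, rank ∂_1 = 8 ⇒ b_0 = 9 − 0 − 8 = 1; all invariant factors of ∂_1 are 1 so no torsion. So H_0 ≅ Z.
rank ∂_1 = 8, rank ∂_2 = 17 ⇒ b_1 = 27 − 8 − 17 = 2; all invariant factors of ∂_2 are 1 so no torsion. So H_1 ≅ Z^2.
rank ∂_2 = 17, rank ∂_3 = 0 ⇒ b_2 = 18 − 17 − 0 = 1. So H_2 ≅ Z.

H_0 ≅ Z,  H_1 ≅ Z^2,  H_2 ≅ Z.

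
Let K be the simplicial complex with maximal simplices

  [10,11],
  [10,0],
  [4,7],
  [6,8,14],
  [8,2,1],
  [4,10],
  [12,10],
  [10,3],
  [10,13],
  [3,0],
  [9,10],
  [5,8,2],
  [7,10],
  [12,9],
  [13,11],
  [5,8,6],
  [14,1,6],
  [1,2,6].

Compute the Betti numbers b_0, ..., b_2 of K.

b_0 = 2, b_1 = 5, b_2 = 0.

Fix the vertex order 0 < 1 < 2 < 3 < 4 < 5 < 6 < 7 < 8 < 9 < 10 < 11 < 12 < 13 < 14 and write every simplex with vertices in increasing order. Then dim K = 2 and the simplices of K are:

  0-simplices (15): [0], [1], [2], [3], [4], [5], [6], [7], [8], [9], [10], [11], [12], [13], [14]
  1-simplices (24): (24 of them)
  2-simplices (6): [1,2,6], [1,2,8], [1,6,14], [2,5,8], [5,6,8], [6,8,14]

giving chain groups C_0 ≅ Z^15, C_1 ≅ Z^24, C_2 ≅ Z^6.

∂_1: C_1 → C_0 maps an edge to its endpoints' difference, ∂[p,q] = q − p. For instance
  ∂[5,8] = [8] − [5].
The resulting 15×24 matrix has rank 13, and its Smith normal form has invariant factors (1,1,1,1,1,1,1,1,1,1,1,1,1).

∂_2: C_2 → C_1 acts by ∂[p,q,r] = [q,r] − [p,r] + [p,q]. For instance
  ∂[1,2,8] = [2,8] − [1,8] + [1,2],
  ∂[2,5,8] = [5,8] − [2,8] + [2,5].
This gives a 24×6 integer matrix of rank 6; reducing to Smith normal form yields diagonal entries (1,1,1,1,1,1).

Reading off H_k = ker ∂_k / im ∂_{k+1}:

  H_0: rank C_0 − rank ∂_1 = 15 − 13 = 2, and the invariant factors of ∂_1 are all 1, so H_0 = Z^2.
  H_1: rank ker ∂_1 − rank ∂_2 = (24 − 13) − 6 = 5, and the invariant factors of ∂_2 are all 1, so H_1 = Z^5.
  H_2: rank ker ∂_2 − rank ∂_3 = (6 − 6) − 0 = 0, and there is no ∂_3, so H_2 = 0.

As a check, the Euler characteristic is 15 − 24 + 6 = -3, which agrees with 2 − 5 + 0 = -3.
(K is a triangulation of the disjoint union of a wedge of 4 circles and the cylinder S^1 x I.)

Hence the Betti numbers are b_0 = 2, b_1 = 5, b_2 = 0.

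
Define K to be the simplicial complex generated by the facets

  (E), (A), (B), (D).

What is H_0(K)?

H_0 = Z^4.

Fix the vertex order A < B < D < E and write every simplex with vertices in increasing order. Then dim K = 0 and the simplices of K are:

  0-simplices (4): A, B, D, E

giving chain groups C_0 ≅ Z^4.

Computing H_k = (kernel of ∂_k) / (image of ∂_{k+1}):

  H_0: rank C_0 − rank ∂_1 = 4 − 0 = 4, and there is no ∂_1, so H_0 = Z^4.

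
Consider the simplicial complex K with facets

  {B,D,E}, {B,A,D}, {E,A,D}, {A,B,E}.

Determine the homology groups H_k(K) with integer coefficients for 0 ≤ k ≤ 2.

Take the total order A < B < D < E on the vertex set. Then K (dimension 2) consists of the simplices:

  0-simplices (4): A, B, D, E
  1-simplices (6): AB, AD, AE, BD, BE, DE
  2-simplices (4): ABD, ABE, ADE, BDE

so the chain groups are C_0 ≅ Z^4, C_1 ≅ Z^6, C_2 ≅ Z^4.

The boundary map ∂_1: C_1 → C_0 is given by ∂[p,q] = [q] − [p].
This gives a 4×6 integer matrix of rank 3; reducing to Smith normal form yields diagonal entries (1,1,1).

Boundary ∂_2: C_2 → C_1 acts by ∂[p,q,r] = [q,r] − [p,r] + [p,q]. For instance
  ∂ABD = BD − AD + AB,
  ∂BDE = DE − BE + BD.
As a 6×4 matrix over Z this has rank 3, with invariant factors (1,1,1).

Reading off H_k = ker ∂_k / im ∂_{k+1}:

  H_0: rank C_0 − rank ∂_1 = 4 − 3 = 1, and the invariant factors of ∂_1 are all 1, so H_0 = Z.
  H_1: rank ker ∂_1 − rank ∂_2 = (6 − 3) − 3 = 0, and the invariant factors of ∂_2 are all 1, so H_1 = 0.
  H_2: rank ker ∂_2 − rank ∂_3 = (4 − 3) − 0 = 1, and there is no ∂_3, so H_2 = Z.

(K is a triangulation of the 2-sphere S^2.)

H_0 ≅ Z,  H_1 = 0,  H_2 ≅ Z.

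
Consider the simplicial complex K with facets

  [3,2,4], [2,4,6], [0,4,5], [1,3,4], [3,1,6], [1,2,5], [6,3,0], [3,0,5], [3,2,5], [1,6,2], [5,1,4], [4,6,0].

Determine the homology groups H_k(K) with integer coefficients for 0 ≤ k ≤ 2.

H_0 = Z,  H_1 = Z/2,  H_2 = 0.

Order the vertices as 0 < 1 < 2 < 3 < 4 < 5 < 6. Listing each simplex with vertices in this order, K has dimension 2 with simplices:

  0-simplices (7): [0], [1], [2], [3], [4], [5], [6]
  1-simplices (18): [0,3], [0,4], [0,5], [0,6], [1,2], [1,3], [1,4], [1,5], [1,6], [2,3], [2,4], [2,5], [2,6], [3,4], [3,5], [3,6], [4,5], [4,6]
  2-simplices (12): [0,3,5], [0,3,6], [0,4,5], [0,4,6], [1,2,5], [1,2,6], [1,3,4], [1,3,6], [1,4,5], [2,3,4], [2,3,5], [2,4,6]

giving chain groups C_0 ≅ Z^7, C_1 ≅ Z^18, C_2 ≅ Z^12.

Boundary ∂_1: C_1 → C_0 is given by ∂[p,q] = [q] − [p].
The 7×18 boundary matrix has rank 6 and Smith normal form diag(1,1,1,1,1,1).

The boundary map ∂_2: C_2 → C_1 maps a triangle to the signed sum of its edges. For instance
  ∂[1,2,5] = [2,5] − [1,5] + [1,2],
  ∂[0,4,6] = [4,6] − [0,6] + [0,4].
This gives a 18×12 integer matrix of rank 12; reducing to Smith normal form yields diagonal entries (1,1,1,1,1,1,1,1,1,1,1,2).

From H_k ≅ ker(∂_k) / im(∂_{k+1}) we obtain:

  H_0: rank C_0 − rank ∂_1 = 7 − 6 = 1, and the invariant factors of ∂_1 are all 1, so H_0 ≅ Z.
  H_1: rank ker ∂_1 − rank ∂_2 = (18 − 6) − 12 = 0, and ∂_2 has invariant factor 2 > 1, so H_1 ≅ Z/2.
  H_2: rank ker ∂_2 − rank ∂_3 = (12 − 12) − 0 = 0, and there is no ∂_3, so H_2 ≅ 0.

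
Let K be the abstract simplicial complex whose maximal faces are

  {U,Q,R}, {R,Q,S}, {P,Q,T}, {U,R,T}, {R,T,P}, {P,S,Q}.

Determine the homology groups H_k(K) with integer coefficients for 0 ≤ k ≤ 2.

Order the vertices as P < Q < R < S < T < U. Listing each simplex with vertices in this order, K has dimension 2 with simplices:

  0-simplices (6): P, Q, R, S, T, U
  1-simplices (12): PQ, PR, PS, PT, QR, QS, QT, QU, RS, RT, RU, TU
  2-simplices (6): PQS, PQT, PRT, QRS, QRU, RTU

giving chain groups C_0 ≅ Z^6, C_1 ≅ Z^12, C_2 ≅ Z^6.

The boundary map ∂_1: C_1 → C_0 is given by ∂[p,q] = [q] − [p]. For instance
  ∂PS = S − P.
The 6×12 boundary matrix has rank 5 and Smith normal form diag(1,1,1,1,1).

Boundary ∂_2: C_2 → C_1 sends each 2-simplex [p,q,r] to [q,r] − [p,r] + [p,q]. For instance
  ∂PQS = QS − PS + PQ,
  ∂RTU = TU − RU + RT.
The resulting 12×6 matrix has rank 6, and its Smith normal form has invariant factors (1,1,1,1,1,1).

Computing H_k = (kernel of ∂_k) / (image of ∂_{k+1}):

  H_0: rank C_0 − rank ∂_1 = 6 − 5 = 1, and the invariant factors of ∂_1 are all 1, so H_0 ≅ Z.
  H_1: rank ker ∂_1 − rank ∂_2 = (12 − 5) − 6 = 1, and the invariant factors of ∂_2 are all 1, so H_1 ≅ Z.
  H_2: rank ker ∂_2 − rank ∂_3 = (6 − 6) − 0 = 0, and there is no ∂_3, so H_2 ≅ 0.

(K is a triangulation of the cylinder S^1 x I.)

H_0 = Z,  H_1 = Z,  H_2 = 0.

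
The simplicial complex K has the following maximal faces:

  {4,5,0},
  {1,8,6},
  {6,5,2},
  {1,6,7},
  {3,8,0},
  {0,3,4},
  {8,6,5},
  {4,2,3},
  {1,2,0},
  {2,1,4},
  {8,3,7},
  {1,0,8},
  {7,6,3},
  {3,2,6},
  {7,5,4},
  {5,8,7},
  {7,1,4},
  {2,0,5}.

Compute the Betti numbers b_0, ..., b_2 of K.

b_0 = 1, b_1 = 1, b_2 = 0.

Take the total order 0 < 1 < 2 < 3 < 4 < 5 < 6 < 7 < 8 on the vertex set. Then K (dimension 2) consists of the simplices:

  0-simplices (9): [0], [1], [2], [3], [4], [5], [6], [7], [8]
  1-simplices (27): (27 of them)
  2-simplices (18): [0,1,2], [0,1,8], [0,2,5], [0,3,4], [0,3,8], [0,4,5], [1,2,4], [1,4,7], [1,6,7], [1,6,8], [2,3,4], [2,3,6], [2,5,6], [3,6,7], [3,7,8], [4,5,7], [5,6,8], [5,7,8]

giving chain groups C_0 ≅ Z^9, C_1 ≅ Z^27, C_2 ≅ Z^18.

∂_1: C_1 → C_0 sends each edge [p,q] (with p < q) to q − p.
The 9×27 boundary matrix has rank 8 and Smith normal form diag(1,1,1,1,1,1,1,1).

∂_2: C_2 → C_1 acts by ∂[p,q,r] = [q,r] − [p,r] + [p,q]. For instance
  ∂[5,7,8] = [7,8] − [5,8] + [5,7],
  ∂[0,3,8] = [3,8] − [0,8] + [0,3].
As a 27×18 matrix over Z this has rank 18, with invariant factors (1,1,1,1,1,1,1,1,1,1,1,1,1,1,1,1,1,2).

Reading off H_k = ker ∂_k / im ∂_{k+1}:

  H_0: rank C_0 − rank ∂_1 = 9 − 8 = 1, and the invariant factors of ∂_1 are all 1, so H_0 = Z.
  H_1: rank ker ∂_1 − rank ∂_2 = (27 − 8) − 18 = 1, and ∂_2 has invariant factor 2 > 1, so H_1 = Z × Z/2.
  H_2: rank ker ∂_2 − rank ∂_3 = (18 − 18) − 0 = 0, and there is no ∂_3, so H_2 = 0.

Hence the Betti numbers are b_0 = 1, b_1 = 1, b_2 = 0.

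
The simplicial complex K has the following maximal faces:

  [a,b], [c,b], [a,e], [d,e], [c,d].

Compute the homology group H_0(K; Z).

H_0 = Z.

Order the vertices as a < b < c < d < e. Listing each simplex with vertices in this order, K has dimension 1 with simplices:

  0-simplices (5): a, b, c, d, e
  1-simplices (5): ab, ae, bc, cd, de

giving chain groups C_0 ≅ Z^5, C_1 ≅ Z^5.

Boundary ∂_1: C_1 → C_0 is given by ∂[p,q] = [q] − [p]. For instance
  ∂bc = c − b.
The resulting 5×5 matrix has rank 4, and its Smith normal form has invariant factors (1,1,1,1).

Reading off H_k = ker ∂_k / im ∂_{k+1}:

  H_0: rank C_0 − rank ∂_1 = 5 − 4 = 1, and the invariant factors of ∂_1 are all 1, so H_0 = Z.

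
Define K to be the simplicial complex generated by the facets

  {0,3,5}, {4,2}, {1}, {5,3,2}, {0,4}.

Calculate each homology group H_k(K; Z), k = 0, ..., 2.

Fix the vertex order 0 < 1 < 2 < 3 < 4 < 5 and write every simplex with vertices in increasing order. Then dim K = 2 and the simplices of K are:

  0-simplices (6): [0], [1], [2], [3], [4], [5]
  1-simplices (7): [0,3], [0,4], [0,5], [2,3], [2,4], [2,5], [3,5]
  2-simplices (2): [0,3,5], [2,3,5]

Hence C_0 ≅ Z^6, C_1 ≅ Z^7, C_2 ≅ Z^2.

Boundary ∂_1: C_1 → C_0 is given by ∂[p,q] = [q] − [p].
This gives a 6×7 integer matrix of rank 4; reducing to Smith normal form yields diagonal entries (1,1,1,1).

∂_2: C_2 → C_1 sends each 2-simplex [p,q,r] to [q,r] − [p,r] + [p,q]. For instance
  ∂[0,3,5] = [3,5] − [0,5] + [0,3],
  ∂[2,3,5] = [3,5] − [2,5] + [2,3].
The resulting 7×2 matrix has rank 2, and its Smith normal form has invariant factors (1,1).

Now H_k = ker ∂_k / im ∂_{k+1}, so:

  H_0: rank C_0 − rank ∂_1 = 6 − 4 = 2, and the invariant factors of ∂_1 are all 1, so H_0 = Z^2.
  H_1: rank ker ∂_1 − rank ∂_2 = (7 − 4) − 2 = 1, and the invariant factors of ∂_2 are all 1, so H_1 = Z.
  H_2: rank ker ∂_2 − rank ∂_3 = (2 − 2) − 0 = 0, and there is no ∂_3, so H_2 = 0.

As a check, the Euler characteristic is 6 − 7 + 2 = 1, which agrees with 2 − 1 + 0 = 1.

H_0 ≅ Z^2,  H_1 ≅ Z,  H_2 = 0.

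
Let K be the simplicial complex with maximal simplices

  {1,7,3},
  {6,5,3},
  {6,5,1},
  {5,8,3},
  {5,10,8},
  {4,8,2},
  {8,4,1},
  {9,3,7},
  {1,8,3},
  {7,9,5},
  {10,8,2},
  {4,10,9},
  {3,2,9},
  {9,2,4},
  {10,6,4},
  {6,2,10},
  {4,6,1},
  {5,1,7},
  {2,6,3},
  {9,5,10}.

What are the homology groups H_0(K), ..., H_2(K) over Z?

H_0 = Z,  H_1 = Z ⊕ Z/2Z,  H_2 = 0.

Fix the vertex order 1 < 2 < 3 < 4 < 5 < 6 < 7 < 8 < 9 < 10 and write every simplex with vertices in increasing order. Then dim K = 2 and the simplices of K are:

  0-simplices (10): [1], [2], [3], [4], [5], [6], [7], [8], [9], [10]
  1-simplices (30): (30 of them)
  2-simplices (20): (20 of them)

giving chain groups C_0 ≅ Z^10, C_1 ≅ Z^30, C_2 ≅ Z^20.

∂_1: C_1 → C_0 is given by ∂[p,q] = [q] − [p]. For instance
  ∂[5,6] = [6] − [5].
The resulting 10×30 matrix has rank 9, and its Smith normal form has invariant factors (1,1,1,1,1,1,1,1,1).

∂_2: C_2 → C_1 acts by ∂[p,q,r] = [q,r] − [p,r] + [p,q]. For instance
  ∂[4,6,10] = [6,10] − [4,10] + [4,6],
  ∂[1,5,6] = [5,6] − [1,6] + [1,5].
As a 30×20 matrix over Z this has rank 20, with invariant factors (1,1,1,1,1,1,1,1,1,1,1,1,1,1,1,1,1,1,1,2).

Reading off H_k = ker ∂_k / im ∂_{k+1}:

  H_0: rank C_0 − rank ∂_1 = 10 − 9 = 1, and the invariant factors of ∂_1 are all 1, so H_0 = Z.
  H_1: rank ker ∂_1 − rank ∂_2 = (30 − 9) − 20 = 1, and ∂_2 has invariant factor 2 > 1, so H_1 = Z ⊕ Z/2Z.
  H_2: rank ker ∂_2 − rank ∂_3 = (20 − 20) − 0 = 0, and there is no ∂_3, so H_2 = 0.

(K is a triangulation of the Klein bottle.)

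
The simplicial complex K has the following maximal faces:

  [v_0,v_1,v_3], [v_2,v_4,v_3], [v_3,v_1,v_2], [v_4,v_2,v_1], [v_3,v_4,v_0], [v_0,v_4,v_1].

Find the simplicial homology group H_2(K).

H_2 ≅ Z.

K has 5 vertices, 9 edges, 6 triangles.
rank ∂_2 = 5, rank ∂_3 = 0 ⇒ b_2 = 6 − 5 − 0 = 1. So H_2 ≅ Z.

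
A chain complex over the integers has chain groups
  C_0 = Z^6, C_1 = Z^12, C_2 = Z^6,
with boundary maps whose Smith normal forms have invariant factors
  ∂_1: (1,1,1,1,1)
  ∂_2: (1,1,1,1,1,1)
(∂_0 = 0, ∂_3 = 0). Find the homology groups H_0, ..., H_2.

H_0 ≅ Z,  H_1 ≅ Z,  H_2 = 0.

H_0: b_0 = 6 − 0 − 5 = 1; torsion from ∂_1 factors > 1: none. So H_0 ≅ Z.
H_1: b_1 = 12 − 5 − 6 = 1; torsion from ∂_2 factors > 1: none. So H_1 ≅ Z.
H_2: b_2 = 6 − 6 − 0 = 0; torsion from ∂_3 factors > 1: none. So H_2 ≅ 0.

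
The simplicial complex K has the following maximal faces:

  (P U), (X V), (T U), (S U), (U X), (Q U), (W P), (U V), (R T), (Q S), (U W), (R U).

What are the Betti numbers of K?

Order the vertices as P < Q < R < S < T < U < V < W < X. Listing each simplex with vertices in this order, K has dimension 1 with simplices:

  0-simplices (9): P, Q, R, S, T, U, V, W, X
  1-simplices (12): PU, PW, QS, QU, RT, RU, SU, TU, UV, UW, UX, VX

giving chain groups C_0 ≅ Z^9, C_1 ≅ Z^12.

∂_1: C_1 → C_0 maps an edge to its endpoints' difference, ∂[p,q] = q − p.
This gives a 9×12 integer matrix of rank 8; reducing to Smith normal form yields diagonal entries (1,1,1,1,1,1,1,1).

From H_k ≅ ker(∂_k) / im(∂_{k+1}) we obtain:

  H_0: rank C_0 − rank ∂_1 = 9 − 8 = 1, and the invariant factors of ∂_1 are all 1, so H_0 ≅ Z.
  H_1: rank ker ∂_1 − rank ∂_2 = (12 − 8) − 0 = 4, and there is no ∂_2, so H_1 ≅ Z^4.

Hence the Betti numbers are b_0 = 1, b_1 = 4.

b_0 = 1, b_1 = 4.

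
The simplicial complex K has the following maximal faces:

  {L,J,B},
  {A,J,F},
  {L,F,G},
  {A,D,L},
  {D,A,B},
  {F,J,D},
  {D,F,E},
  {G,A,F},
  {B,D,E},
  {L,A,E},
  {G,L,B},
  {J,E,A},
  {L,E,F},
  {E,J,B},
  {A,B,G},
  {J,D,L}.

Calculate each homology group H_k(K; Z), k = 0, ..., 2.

H_0 ≅ Z,  H_1 ≅ Z^2,  H_2 ≅ Z.

We work with the vertex ordering A < B < D < E < F < G < J < L. The simplices of K, each written with vertices in increasing order, are:

  0-simplices (8): A, B, D, E, F, G, J, L
  1-simplices (24): AB, AD, AE, AF, AG, AJ, AL, BD, BE, BG, BJ, BL, DE, DF, DJ, DL, EF, EJ, EL, FG, FJ, FL, GL, JL
  2-simplices (16): ABD, ABG, ADL, AEJ, AEL, AFG, AFJ, BDE, BEJ, BGL, BJL, DEF, DFJ, DJL, EFL, FGL

so the chain groups are C_0 ≅ Z^8, C_1 ≅ Z^24, C_2 ≅ Z^16.

Boundary ∂_1: C_1 → C_0 is given by ∂[p,q] = [q] − [p]. For instance
  ∂DF = F − D.
This gives a 8×24 integer matrix of rank 7; reducing to Smith normal form yields diagonal entries (1,1,1,1,1,1,1).

The boundary map ∂_2: C_2 → C_1 sends each 2-simplex [p,q,r] to [q,r] − [p,r] + [p,q]. For instance
  ∂EFL = FL − EL + EF,
  ∂DJL = JL − DL + DJ.
This gives a 24×16 integer matrix of rank 15; reducing to Smith normal form yields diagonal entries (1,1,1,1,1,1,1,1,1,1,1,1,1,1,1).

Reading off H_k = ker ∂_k / im ∂_{k+1}:

  H_0: rank C_0 − rank ∂_1 = 8 − 7 = 1, and the invariant factors of ∂_1 are all 1, so H_0 ≅ Z.
  H_1: rank ker ∂_1 − rank ∂_2 = (24 − 7) − 15 = 2, and the invariant factors of ∂_2 are all 1, so H_1 ≅ Z^2.
  H_2: rank ker ∂_2 − rank ∂_3 = (16 − 15) − 0 = 1, and there is no ∂_3, so H_2 ≅ Z.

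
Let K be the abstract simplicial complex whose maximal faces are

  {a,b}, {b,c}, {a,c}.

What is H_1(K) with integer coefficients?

H_1 = Z.

Fix the vertex order a < b < c and write every simplex with vertices in increasing order. Then dim K = 1 and the simplices of K are:

  0-simplices (3): a, b, c
  1-simplices (3): ab, ac, bc

Hence C_0 ≅ Z^3, C_1 ≅ Z^3.

Boundary ∂_1: C_1 → C_0 sends each edge [p,q] (with p < q) to q − p. For instance
  ∂bc = c − b.
As a 3×3 matrix over Z this has rank 2, with invariant factors (1,1).

Computing H_k = (kernel of ∂_k) / (image of ∂_{k+1}):

  H_1: rank ker ∂_1 − rank ∂_2 = (3 − 2) − 0 = 1, and there is no ∂_2, so H_1 = Z.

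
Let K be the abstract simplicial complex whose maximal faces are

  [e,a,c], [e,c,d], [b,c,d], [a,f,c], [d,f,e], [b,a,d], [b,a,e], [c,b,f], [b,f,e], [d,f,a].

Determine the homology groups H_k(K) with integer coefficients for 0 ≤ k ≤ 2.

Take the total order a < b < c < d < e < f on the vertex set. Then K (dimension 2) consists of the simplices:

  0-simplices (6): a, b, c, d, e, f
  1-simplices (15): ab, ac, ad, ae, af, bc, bd, be, bf, cd, ce, cf, de, df, ef
  2-simplices (10): abd, abe, ace, acf, adf, bcd, bcf, bef, cde, def

Hence C_0 ≅ Z^6, C_1 ≅ Z^15, C_2 ≅ Z^10.

The boundary map ∂_1: C_1 → C_0 is given by ∂[p,q] = [q] − [p]. For instance
  ∂ad = d − a.
As a 6×15 matrix over Z this has rank 5, with invariant factors (1,1,1,1,1).

The boundary map ∂_2: C_2 → C_1 acts by ∂[p,q,r] = [q,r] − [p,r] + [p,q]. For instance
  ∂acf = cf − af + ac,
  ∂cde = de − ce + cd.
The resulting 15×10 matrix has rank 10, and its Smith normal form has invariant factors (1,1,1,1,1,1,1,1,1,2).

Computing H_k = (kernel of ∂_k) / (image of ∂_{k+1}):

  H_0: rank C_0 − rank ∂_1 = 6 − 5 = 1, and the invariant factors of ∂_1 are all 1, so H_0 = Z.
  H_1: rank ker ∂_1 − rank ∂_2 = (15 − 5) − 10 = 0, and ∂_2 has invariant factor 2 > 1, so H_1 = Z/2.
  H_2: rank ker ∂_2 − rank ∂_3 = (10 − 10) − 0 = 0, and there is no ∂_3, so H_2 = 0.

H_0 = Z,  H_1 = Z/2,  H_2 = 0.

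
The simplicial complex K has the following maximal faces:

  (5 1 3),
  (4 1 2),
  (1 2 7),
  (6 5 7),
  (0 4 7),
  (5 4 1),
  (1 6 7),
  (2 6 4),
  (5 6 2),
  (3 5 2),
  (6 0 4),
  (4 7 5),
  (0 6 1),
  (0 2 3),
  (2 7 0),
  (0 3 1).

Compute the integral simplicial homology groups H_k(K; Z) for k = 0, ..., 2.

H_0 ≅ Z,  H_1 ≅ Z^2,  H_2 ≅ Z.

Take the total order 0 < 1 < 2 < 3 < 4 < 5 < 6 < 7 on the vertex set. Then K (dimension 2) consists of the simplices:

  0-simplices (8): [0], [1], [2], [3], [4], [5], [6], [7]
  1-simplices (24): (24 of them)
  2-simplices (16): [0,1,3], [0,1,6], [0,2,3], [0,2,7], [0,4,6], [0,4,7], [1,2,4], [1,2,7], [1,3,5], [1,4,5], [1,6,7], [2,3,5], [2,4,6], [2,5,6], [4,5,7], [5,6,7]

giving chain groups C_0 ≅ Z^8, C_1 ≅ Z^24, C_2 ≅ Z^16.

Boundary ∂_1: C_1 → C_0 sends each edge [p,q] (with p < q) to q − p.
This gives a 8×24 integer matrix of rank 7; reducing to Smith normal form yields diagonal entries (1,1,1,1,1,1,1).

Boundary ∂_2: C_2 → C_1 sends each 2-simplex [p,q,r] to [q,r] − [p,r] + [p,q]. For instance
  ∂[2,3,5] = [3,5] − [2,5] + [2,3],
  ∂[0,2,3] = [2,3] − [0,3] + [0,2].
The resulting 24×16 matrix has rank 15, and its Smith normal form has invariant factors (1,1,1,1,1,1,1,1,1,1,1,1,1,1,1).

Reading off H_k = ker ∂_k / im ∂_{k+1}:

  H_0: rank C_0 − rank ∂_1 = 8 − 7 = 1, and the invariant factors of ∂_1 are all 1, so H_0 ≅ Z.
  H_1: rank ker ∂_1 − rank ∂_2 = (24 − 7) − 15 = 2, and the invariant factors of ∂_2 are all 1, so H_1 ≅ Z^2.
  H_2: rank ker ∂_2 − rank ∂_3 = (16 − 15) − 0 = 1, and there is no ∂_3, so H_2 ≅ Z.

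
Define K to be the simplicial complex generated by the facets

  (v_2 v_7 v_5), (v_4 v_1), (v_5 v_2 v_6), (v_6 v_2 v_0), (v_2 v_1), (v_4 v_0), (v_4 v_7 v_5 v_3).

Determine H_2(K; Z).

K has 8 vertices, 15 edges, 7 triangles, 1 3-simplex.
rank ∂_2 = 6, rank ∂_3 = 1 ⇒ b_2 = 7 − 6 − 1 = 0; all invariant factors of ∂_3 are 1 so no torsion. So H_2 = 0.

H_2 ≅ 0.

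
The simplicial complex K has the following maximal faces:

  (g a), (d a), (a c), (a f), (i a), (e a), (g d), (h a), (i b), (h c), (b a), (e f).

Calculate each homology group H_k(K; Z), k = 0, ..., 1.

We work with the vertex ordering a < b < c < d < e < f < g < h < i. The simplices of K, each written with vertices in increasing order, are:

  0-simplices (9): a, b, c, d, e, f, g, h, i
  1-simplices (12): ab, ac, ad, ae, af, ag, ah, ai, bi, ch, dg, ef

Hence C_0 ≅ Z^9, C_1 ≅ Z^12.

The boundary map ∂_1: C_1 → C_0 maps an edge to its endpoints' difference, ∂[p,q] = q − p.
The resulting 9×12 matrix has rank 8, and its Smith normal form has invariant factors (1,1,1,1,1,1,1,1).

Computing H_k = (kernel of ∂_k) / (image of ∂_{k+1}):

  H_0: rank C_0 − rank ∂_1 = 9 − 8 = 1, and the invariant factors of ∂_1 are all 1, so H_0 = Z.
  H_1: rank ker ∂_1 − rank ∂_2 = (12 − 8) − 0 = 4, and there is no ∂_2, so H_1 = Z^4.

As a check, the Euler characteristic is 9 − 12 = -3, which agrees with 1 − 4 = -3.
(K is a triangulation of a wedge of 4 circles.)

H_0 = Z,  H_1 = Z^4.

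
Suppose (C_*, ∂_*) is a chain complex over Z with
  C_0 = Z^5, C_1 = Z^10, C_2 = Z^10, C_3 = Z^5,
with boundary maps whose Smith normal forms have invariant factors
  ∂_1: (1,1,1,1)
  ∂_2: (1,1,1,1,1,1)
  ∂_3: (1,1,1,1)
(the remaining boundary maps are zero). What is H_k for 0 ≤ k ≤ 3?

H_0 ≅ Z,  H_1 = 0,  H_2 = 0,  H_3 ≅ Z.

H_0: b_0 = 5 − 0 − 4 = 1; torsion from ∂_1 factors > 1: none. So H_0 ≅ Z.
H_1: b_1 = 10 − 4 − 6 = 0; torsion from ∂_2 factors > 1: none. So H_1 ≅ 0.
H_2: b_2 = 10 − 6 − 4 = 0; torsion from ∂_3 factors > 1: none. So H_2 ≅ 0.
H_3: b_3 = 5 − 4 − 0 = 1; torsion from ∂_4 factors > 1: none. So H_3 ≅ Z.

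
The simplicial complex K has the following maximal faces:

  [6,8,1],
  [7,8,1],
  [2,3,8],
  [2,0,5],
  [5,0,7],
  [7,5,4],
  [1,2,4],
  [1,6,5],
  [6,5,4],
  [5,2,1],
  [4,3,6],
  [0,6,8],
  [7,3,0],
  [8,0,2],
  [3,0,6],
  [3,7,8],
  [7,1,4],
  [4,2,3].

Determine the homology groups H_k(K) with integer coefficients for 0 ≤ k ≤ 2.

Order the vertices as 0 < 1 < 2 < 3 < 4 < 5 < 6 < 7 < 8. Listing each simplex with vertices in this order, K has dimension 2 with simplices:

  0-simplices (9): [0], [1], [2], [3], [4], [5], [6], [7], [8]
  1-simplices (27): (27 of them)
  2-simplices (18): [0,2,5], [0,2,8], [0,3,6], [0,3,7], [0,5,7], [0,6,8], [1,2,4], [1,2,5], [1,4,7], [1,5,6], [1,6,8], [1,7,8], [2,3,4], [2,3,8], [3,4,6], [3,7,8], [4,5,6], [4,5,7]

giving chain groups C_0 ≅ Z^9, C_1 ≅ Z^27, C_2 ≅ Z^18.

∂_1: C_1 → C_0 maps an edge to its endpoints' difference, ∂[p,q] = q − p. For instance
  ∂[1,4] = [4] − [1].
This gives a 9×27 integer matrix of rank 8; reducing to Smith normal form yields diagonal entries (1,1,1,1,1,1,1,1).

Boundary ∂_2: C_2 → C_1 acts by ∂[p,q,r] = [q,r] − [p,r] + [p,q]. For instance
  ∂[4,5,6] = [5,6] − [4,6] + [4,5],
  ∂[0,3,6] = [3,6] − [0,6] + [0,3].
The resulting 27×18 matrix has rank 18, and its Smith normal form has invariant factors (1,1,1,1,1,1,1,1,1,1,1,1,1,1,1,1,1,2).

Computing H_k = (kernel of ∂_k) / (image of ∂_{k+1}):

  H_0: rank C_0 − rank ∂_1 = 9 − 8 = 1, and the invariant factors of ∂_1 are all 1, so H_0 ≅ Z.
  H_1: rank ker ∂_1 − rank ∂_2 = (27 − 8) − 18 = 1, and ∂_2 has invariant factor 2 > 1, so H_1 ≅ Z ⊕ Z/2.
  H_2: rank ker ∂_2 − rank ∂_3 = (18 − 18) − 0 = 0, and there is no ∂_3, so H_2 ≅ 0.

As a check, the Euler characteristic is 9 − 27 + 18 = 0, which agrees with 1 − 1 + 0 = 0.
(K is a triangulation of the Klein bottle.)

H_0 ≅ Z,  H_1 ≅ Z ⊕ Z/2,  H_2 = 0.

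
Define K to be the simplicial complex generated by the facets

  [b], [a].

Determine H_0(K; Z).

H_0 ≅ Z^2.

Order the vertices as a < b. Listing each simplex with vertices in this order, K has dimension 0 with simplices:

  0-simplices (2): a, b

Hence C_0 ≅ Z^2.

Computing H_k = (kernel of ∂_k) / (image of ∂_{k+1}):

  H_0: rank C_0 − rank ∂_1 = 2 − 0 = 2, and there is no ∂_1, so H_0 = Z^2.

(K is a triangulation of a set of 2 points.)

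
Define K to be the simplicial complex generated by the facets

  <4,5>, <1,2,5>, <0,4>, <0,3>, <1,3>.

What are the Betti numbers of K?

b_0 = 1, b_1 = 1, b_2 = 0.

Take the total order 0 < 1 < 2 < 3 < 4 < 5 on the vertex set. Then K (dimension 2) consists of the simplices:

  0-simplices (6): [0], [1], [2], [3], [4], [5]
  1-simplices (7): [0,3], [0,4], [1,2], [1,3], [1,5], [2,5], [4,5]
  2-simplices (1): [1,2,5]

giving chain groups C_0 ≅ Z^6, C_1 ≅ Z^7, C_2 ≅ Z^1.

The boundary map ∂_1: C_1 → C_0 is given by ∂[p,q] = [q] − [p].
This gives a 6×7 integer matrix of rank 5; reducing to Smith normal form yields diagonal entries (1,1,1,1,1).

∂_2: C_2 → C_1 acts by ∂[p,q,r] = [q,r] − [p,r] + [p,q]. For instance
  ∂[1,2,5] = [2,5] − [1,5] + [1,2].
This gives a 7×1 integer matrix of rank 1; reducing to Smith normal form yields diagonal entries (1).

Computing H_k = (kernel of ∂_k) / (image of ∂_{k+1}):

  H_0: rank C_0 − rank ∂_1 = 6 − 5 = 1, and the invariant factors of ∂_1 are all 1, so H_0 = Z.
  H_1: rank ker ∂_1 − rank ∂_2 = (7 − 5) − 1 = 1, and the invariant factors of ∂_2 are all 1, so H_1 = Z.
  H_2: rank ker ∂_2 − rank ∂_3 = (1 − 1) − 0 = 0, and there is no ∂_3, so H_2 = 0.

Hence the Betti numbers are b_0 = 1, b_1 = 1, b_2 = 0.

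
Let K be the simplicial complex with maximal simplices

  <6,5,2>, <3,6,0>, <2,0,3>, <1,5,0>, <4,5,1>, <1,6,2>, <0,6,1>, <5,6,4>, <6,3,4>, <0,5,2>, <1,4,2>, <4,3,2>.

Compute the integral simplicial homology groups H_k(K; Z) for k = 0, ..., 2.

H_0 ≅ Z,  H_1 ≅ Z/2Z,  H_2 = 0.

Fix the vertex order 0 < 1 < 2 < 3 < 4 < 5 < 6 and write every simplex with vertices in increasing order. Then dim K = 2 and the simplices of K are:

  0-simplices (7): [0], [1], [2], [3], [4], [5], [6]
  1-simplices (18): [0,1], [0,2], [0,3], [0,5], [0,6], [1,2], [1,4], [1,5], [1,6], [2,3], [2,4], [2,5], [2,6], [3,4], [3,6], [4,5], [4,6], [5,6]
  2-simplices (12): [0,1,5], [0,1,6], [0,2,3], [0,2,5], [0,3,6], [1,2,4], [1,2,6], [1,4,5], [2,3,4], [2,5,6], [3,4,6], [4,5,6]

giving chain groups C_0 ≅ Z^7, C_1 ≅ Z^18, C_2 ≅ Z^12.

The boundary map ∂_1: C_1 → C_0 maps an edge to its endpoints' difference, ∂[p,q] = q − p.
The resulting 7×18 matrix has rank 6, and its Smith normal form has invariant factors (1,1,1,1,1,1).

The boundary map ∂_2: C_2 → C_1 sends each 2-simplex [p,q,r] to [q,r] − [p,r] + [p,q]. For instance
  ∂[1,2,6] = [2,6] − [1,6] + [1,2],
  ∂[0,1,5] = [1,5] − [0,5] + [0,1].
The resulting 18×12 matrix has rank 12, and its Smith normal form has invariant factors (1,1,1,1,1,1,1,1,1,1,1,2).

Reading off H_k = ker ∂_k / im ∂_{k+1}:

  H_0: rank C_0 − rank ∂_1 = 7 − 6 = 1, and the invariant factors of ∂_1 are all 1, so H_0 ≅ Z.
  H_1: rank ker ∂_1 − rank ∂_2 = (18 − 6) − 12 = 0, and ∂_2 has invariant factor 2 > 1, so H_1 ≅ Z/2Z.
  H_2: rank ker ∂_2 − rank ∂_3 = (12 − 12) − 0 = 0, and there is no ∂_3, so H_2 ≅ 0.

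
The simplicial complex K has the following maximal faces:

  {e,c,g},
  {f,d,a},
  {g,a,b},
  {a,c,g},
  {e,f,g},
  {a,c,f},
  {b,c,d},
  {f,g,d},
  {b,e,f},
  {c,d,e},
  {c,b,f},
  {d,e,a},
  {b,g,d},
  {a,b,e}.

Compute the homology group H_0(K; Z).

H_0 ≅ Z.

We work with the vertex ordering a < b < c < d < e < f < g. The simplices of K, each written with vertices in increasing order, are:

  0-simplices (7): a, b, c, d, e, f, g
  1-simplices (21): ab, ac, ad, ae, af, ag, bc, bd, be, bf, bg, cd, ce, cf, cg, de, df, dg, ef, eg, fg
  2-simplices (14): abe, abg, acf, acg, ade, adf, bcd, bcf, bdg, bef, cde, ceg, dfg, efg

giving chain groups C_0 ≅ Z^7, C_1 ≅ Z^21, C_2 ≅ Z^14.

The boundary map ∂_1: C_1 → C_0 is given by ∂[p,q] = [q] − [p].
The resulting 7×21 matrix has rank 6, and its Smith normal form has invariant factors (1,1,1,1,1,1).

∂_2: C_2 → C_1 acts by ∂[p,q,r] = [q,r] − [p,r] + [p,q]. For instance
  ∂dfg = fg − dg + df,
  ∂bcd = cd − bd + bc.
As a 21×14 matrix over Z this has rank 13, with invariant factors (1,1,1,1,1,1,1,1,1,1,1,1,1).

Now H_k = ker ∂_k / im ∂_{k+1}, so:

  H_0: rank C_0 − rank ∂_1 = 7 − 6 = 1, and the invariant factors of ∂_1 are all 1, so H_0 = Z.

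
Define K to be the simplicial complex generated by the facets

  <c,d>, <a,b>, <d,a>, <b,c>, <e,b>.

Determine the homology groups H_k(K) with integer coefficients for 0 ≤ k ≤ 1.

K has 5 vertices, 5 edges.
rank ∂_0 = 0, rank ∂_1 = 4 ⇒ b_0 = 5 − 0 − 4 = 1; all invariant factors of ∂_1 are 1 so no torsion. So H_0 ≅ Z.
rank ∂_1 = 4, rank ∂_2 = 0 ⇒ b_1 = 5 − 4 − 0 = 1. So H_1 ≅ Z.

H_0 ≅ Z,  H_1 ≅ Z.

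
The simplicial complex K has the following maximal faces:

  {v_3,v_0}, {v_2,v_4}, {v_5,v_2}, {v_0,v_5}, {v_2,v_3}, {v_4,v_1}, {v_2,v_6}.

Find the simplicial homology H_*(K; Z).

H_0 ≅ Z,  H_1 ≅ Z.

K has 7 vertices, 7 edges.
rank ∂_0 = 0, rank ∂_1 = 6 ⇒ b_0 = 7 − 0 − 6 = 1; all invariant factors of ∂_1 are 1 so no torsion. So H_0 = Z.
rank ∂_1 = 6, rank ∂_2 = 0 ⇒ b_1 = 7 − 6 − 0 = 1. So H_1 = Z.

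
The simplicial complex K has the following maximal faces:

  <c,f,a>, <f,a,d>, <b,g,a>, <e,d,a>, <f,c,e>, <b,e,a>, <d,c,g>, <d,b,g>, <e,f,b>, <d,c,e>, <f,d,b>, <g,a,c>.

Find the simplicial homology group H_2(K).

Fix the vertex order a < b < c < d < e < f < g and write every simplex with vertices in increasing order. Then dim K = 2 and the simplices of K are:

  0-simplices (7): a, b, c, d, e, f, g
  1-simplices (18): ab, ac, ad, ae, af, ag, bd, be, bf, bg, cd, ce, cf, cg, de, df, dg, ef
  2-simplices (12): abe, abg, acf, acg, ade, adf, bdf, bdg, bef, cde, cdg, cef

giving chain groups C_0 ≅ Z^7, C_1 ≅ Z^18, C_2 ≅ Z^12.

∂_1: C_1 → C_0 maps an edge to its endpoints' difference, ∂[p,q] = q − p.
This gives a 7×18 integer matrix of rank 6; reducing to Smith normal form yields diagonal entries (1,1,1,1,1,1).

Boundary ∂_2: C_2 → C_1 sends each 2-simplex [p,q,r] to [q,r] − [p,r] + [p,q]. For instance
  ∂acf = cf − af + ac,
  ∂acg = cg − ag + ac.
The resulting 18×12 matrix has rank 12, and its Smith normal form has invariant factors (1,1,1,1,1,1,1,1,1,1,1,2).

Reading off H_k = ker ∂_k / im ∂_{k+1}:

  H_2: rank ker ∂_2 − rank ∂_3 = (12 − 12) − 0 = 0, and there is no ∂_3, so H_2 = 0.

(K is a triangulation of the real projective plane RP^2.)

H_2 ≅ 0.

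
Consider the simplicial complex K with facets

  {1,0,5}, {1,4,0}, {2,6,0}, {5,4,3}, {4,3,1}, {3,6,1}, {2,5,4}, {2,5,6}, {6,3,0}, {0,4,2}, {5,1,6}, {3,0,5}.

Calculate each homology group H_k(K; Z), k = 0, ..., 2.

K has 7 vertices, 18 edges, 12 triangles.
rank ∂_0 = 0, rank ∂_1 = 6 ⇒ b_0 = 7 − 0 − 6 = 1; all invariant factors of ∂_1 are 1 so no torsion. So H_0 = Z.
rank ∂_1 = 6, rank ∂_2 = 12 ⇒ b_1 = 18 − 6 − 12 = 0; ∂_2 has invariant factor(s) [2] giving torsion. So H_1 = Z/2.
rank ∂_2 = 12, rank ∂_3 = 0 ⇒ b_2 = 12 − 12 − 0 = 0. So H_2 = 0.

H_0 ≅ Z,  H_1 ≅ Z/2,  H_2 = 0.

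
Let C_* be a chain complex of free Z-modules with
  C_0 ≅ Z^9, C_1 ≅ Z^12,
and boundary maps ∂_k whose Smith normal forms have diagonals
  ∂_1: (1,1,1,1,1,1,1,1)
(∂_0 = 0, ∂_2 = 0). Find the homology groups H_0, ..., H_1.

H_0 ≅ Z,  H_1 ≅ Z^4.

H_0: b_0 = 9 − 0 − 8 = 1; torsion from ∂_1 factors > 1: none. So H_0 ≅ Z.
H_1: b_1 = 12 − 8 − 0 = 4; torsion from ∂_2 factors > 1: none. So H_1 ≅ Z^4.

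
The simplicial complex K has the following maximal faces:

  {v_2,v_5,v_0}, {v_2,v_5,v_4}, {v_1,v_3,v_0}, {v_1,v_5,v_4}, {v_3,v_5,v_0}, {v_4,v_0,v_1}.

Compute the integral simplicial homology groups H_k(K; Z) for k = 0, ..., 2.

H_0 = Z,  H_1 = Z,  H_2 = 0.

K has 6 vertices, 12 edges, 6 triangles.
rank ∂_0 = 0, rank ∂_1 = 5 ⇒ b_0 = 6 − 0 − 5 = 1; all invariant factors of ∂_1 are 1 so no torsion. So H_0 = Z.
rank ∂_1 = 5, rank ∂_2 = 6 ⇒ b_1 = 12 − 5 − 6 = 1; all invariant factors of ∂_2 are 1 so no torsion. So H_1 = Z.
rank ∂_2 = 6, rank ∂_3 = 0 ⇒ b_2 = 6 − 6 − 0 = 0. So H_2 = 0.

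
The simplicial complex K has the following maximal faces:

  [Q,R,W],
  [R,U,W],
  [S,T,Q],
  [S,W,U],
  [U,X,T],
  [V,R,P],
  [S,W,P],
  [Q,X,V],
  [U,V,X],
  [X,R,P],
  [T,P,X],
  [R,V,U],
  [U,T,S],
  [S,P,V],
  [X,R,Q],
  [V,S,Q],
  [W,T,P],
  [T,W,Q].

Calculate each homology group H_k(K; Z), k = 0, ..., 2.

Take the total order P < Q < R < S < T < U < V < W < X on the vertex set. Then K (dimension 2) consists of the simplices:

  0-simplices (9): P, Q, R, S, T, U, V, W, X
  1-simplices (27): PR, PS, PT, PV, PW, PX, QR, QS, QT, QV, QW, QX, RU, RV, RW, RX, ST, SU, SV, SW, TU, TW, TX, UV, UW, UX, VX
  2-simplices (18): PRV, PRX, PSV, PSW, PTW, PTX, QRW, QRX, QST, QSV, QTW, QVX, RUV, RUW, STU, SUW, TUX, UVX

giving chain groups C_0 ≅ Z^9, C_1 ≅ Z^27, C_2 ≅ Z^18.

Boundary ∂_1: C_1 → C_0 sends each edge [p,q] (with p < q) to q − p.
The 9×27 boundary matrix has rank 8 and Smith normal form diag(1,1,1,1,1,1,1,1).

Boundary ∂_2: C_2 → C_1 acts by ∂[p,q,r] = [q,r] − [p,r] + [p,q]. For instance
  ∂TUX = UX − TX + TU,
  ∂RUV = UV − RV + RU.
The 27×18 boundary matrix has rank 18 and Smith normal form diag(1,1,1,1,1,1,1,1,1,1,1,1,1,1,1,1,1,2).

Now H_k = ker ∂_k / im ∂_{k+1}, so:

  H_0: rank C_0 − rank ∂_1 = 9 − 8 = 1, and the invariant factors of ∂_1 are all 1, so H_0 ≅ Z.
  H_1: rank ker ∂_1 − rank ∂_2 = (27 − 8) − 18 = 1, and ∂_2 has invariant factor 2 > 1, so H_1 ≅ Z ⊕ Z_2.
  H_2: rank ker ∂_2 − rank ∂_3 = (18 − 18) − 0 = 0, and there is no ∂_3, so H_2 ≅ 0.

H_0 ≅ Z,  H_1 ≅ Z ⊕ Z_2,  H_2 = 0.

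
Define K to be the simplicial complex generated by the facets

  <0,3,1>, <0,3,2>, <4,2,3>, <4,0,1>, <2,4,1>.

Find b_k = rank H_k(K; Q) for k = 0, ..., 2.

Take the total order 0 < 1 < 2 < 3 < 4 on the vertex set. Then K (dimension 2) consists of the simplices:

  0-simplices (5): [0], [1], [2], [3], [4]
  1-simplices (10): [0,1], [0,2], [0,3], [0,4], [1,2], [1,3], [1,4], [2,3], [2,4], [3,4]
  2-simplices (5): [0,1,3], [0,1,4], [0,2,3], [1,2,4], [2,3,4]

Hence C_0 ≅ Z^5, C_1 ≅ Z^10, C_2 ≅ Z^5.

Boundary ∂_1: C_1 → C_0 maps an edge to its endpoints' difference, ∂[p,q] = q − p. For instance
  ∂[1,4] = [4] − [1].
The resulting 5×10 matrix has rank 4, and its Smith normal form has invariant factors (1,1,1,1).

∂_2: C_2 → C_1 sends each 2-simplex [p,q,r] to [q,r] − [p,r] + [p,q]. For instance
  ∂[0,2,3] = [2,3] − [0,3] + [0,2],
  ∂[2,3,4] = [3,4] − [2,4] + [2,3].
This gives a 10×5 integer matrix of rank 5; reducing to Smith normal form yields diagonal entries (1,1,1,1,1).

Computing H_k = (kernel of ∂_k) / (image of ∂_{k+1}):

  H_0: rank C_0 − rank ∂_1 = 5 − 4 = 1, and the invariant factors of ∂_1 are all 1, so H_0 ≅ Z.
  H_1: rank ker ∂_1 − rank ∂_2 = (10 − 4) − 5 = 1, and the invariant factors of ∂_2 are all 1, so H_1 ≅ Z.
  H_2: rank ker ∂_2 − rank ∂_3 = (5 − 5) − 0 = 0, and there is no ∂_3, so H_2 ≅ 0.

As a check, the Euler characteristic is 5 − 10 + 5 = 0, which agrees with 1 − 1 + 0 = 0.
(K is a triangulation of the Möbius band.)

Hence the Betti numbers are b_0 = 1, b_1 = 1, b_2 = 0.

b_0 = 1, b_1 = 1, b_2 = 0.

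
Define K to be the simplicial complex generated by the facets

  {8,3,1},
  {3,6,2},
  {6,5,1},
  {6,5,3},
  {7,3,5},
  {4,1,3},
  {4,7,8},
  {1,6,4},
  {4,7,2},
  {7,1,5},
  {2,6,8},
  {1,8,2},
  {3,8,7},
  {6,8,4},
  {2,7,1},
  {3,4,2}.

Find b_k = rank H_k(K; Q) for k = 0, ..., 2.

b_0 = 1, b_1 = 2, b_2 = 1.

Order the vertices as 1 < 2 < 3 < 4 < 5 < 6 < 7 < 8. Listing each simplex with vertices in this order, K has dimension 2 with simplices:

  0-simplices (8): [1], [2], [3], [4], [5], [6], [7], [8]
  1-simplices (24): (24 of them)
  2-simplices (16): [1,2,7], [1,2,8], [1,3,4], [1,3,8], [1,4,6], [1,5,6], [1,5,7], [2,3,4], [2,3,6], [2,4,7], [2,6,8], [3,5,6], [3,5,7], [3,7,8], [4,6,8], [4,7,8]

giving chain groups C_0 ≅ Z^8, C_1 ≅ Z^24, C_2 ≅ Z^16.

Boundary ∂_1: C_1 → C_0 is given by ∂[p,q] = [q] − [p]. For instance
  ∂[3,8] = [8] − [3].
As a 8×24 matrix over Z this has rank 7, with invariant factors (1,1,1,1,1,1,1).

The boundary map ∂_2: C_2 → C_1 acts by ∂[p,q,r] = [q,r] − [p,r] + [p,q]. For instance
  ∂[4,7,8] = [7,8] − [4,8] + [4,7],
  ∂[4,6,8] = [6,8] − [4,8] + [4,6].
The 24×16 boundary matrix has rank 15 and Smith normal form diag(1,1,1,1,1,1,1,1,1,1,1,1,1,1,1).

Now H_k = ker ∂_k / im ∂_{k+1}, so:

  H_0: rank C_0 − rank ∂_1 = 8 − 7 = 1, and the invariant factors of ∂_1 are all 1, so H_0 ≅ Z.
  H_1: rank ker ∂_1 − rank ∂_2 = (24 − 7) − 15 = 2, and the invariant factors of ∂_2 are all 1, so H_1 ≅ Z^2.
  H_2: rank ker ∂_2 − rank ∂_3 = (16 − 15) − 0 = 1, and there is no ∂_3, so H_2 ≅ Z.

As a check, the Euler characteristic is 8 − 24 + 16 = 0, which agrees with 1 − 2 + 1 = 0.

Hence the Betti numbers are b_0 = 1, b_1 = 2, b_2 = 1.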